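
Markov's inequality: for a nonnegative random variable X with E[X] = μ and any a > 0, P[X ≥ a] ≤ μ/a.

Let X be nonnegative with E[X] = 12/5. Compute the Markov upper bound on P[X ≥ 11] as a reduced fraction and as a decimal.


μ = E[X] = 12/5, a = 11.
Markov: P[X ≥ 11] ≤ μ/a = (12/5)/11 = 12/55.
Numerically: ≈ 0.21818.
(Since a = 11 > μ = 2.40000, the bound 12/55 is < 1 and informative.)

P[X ≥ 11] ≤ 12/55 ≈ 0.21818.


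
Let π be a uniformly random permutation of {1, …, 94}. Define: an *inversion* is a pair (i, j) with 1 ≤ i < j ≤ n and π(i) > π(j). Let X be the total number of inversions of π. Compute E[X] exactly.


Write X = Σ X_I over the C(94, 2) = 4371 pairs i < j, with X_I the indicator of one inversion.
There are 4371 indicators.
For each fixed pair i < j, the values π(i) and π(j) are two distinct elements of {1, …, 94} in uniformly random order; by symmetry P[π(i) > π(j)] = 1/2.
By linearity: E[X] = 4371 · (1/2) = C(94, 2) · (1/2) = 4371/2 = 4371/2 ≈ 2185.50000.

E[X] = 4371/2 = 2185.50000.


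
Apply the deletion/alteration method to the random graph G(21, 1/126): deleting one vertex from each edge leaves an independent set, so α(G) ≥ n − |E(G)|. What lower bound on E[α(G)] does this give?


E[|E(G)|] = C(21, 2)·p = 210 · (1/126) = 5/3.
E[α(G)] ≥ n − E[|E(G)|] = 21 − 5/3 = 58/3.
Numerically: ≈ 19.333.
(This is only a lower bound; the true E[α(G)] may be larger.)

E[α(G)] ≥ 58/3 ≈ 19.333.


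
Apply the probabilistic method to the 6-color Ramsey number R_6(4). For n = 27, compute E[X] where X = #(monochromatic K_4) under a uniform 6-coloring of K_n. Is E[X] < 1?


E[X] = C(27, 4) · 6^{1 − 6} = 17550 · 6^{−5} = 17550/7776.
As a reduced fraction: E[X] = 325/144 ≈ 2.2569.
Is E[X] < 1? NO.
Since E[X] ≥ 1, the first-moment bound is inconclusive at n = 27; it does NOT by itself certify R_6(4) > 27.

E[X] = 325/144 ≈ 2.2569; E[X] ≥ 1; first-moment method inconclusive here.


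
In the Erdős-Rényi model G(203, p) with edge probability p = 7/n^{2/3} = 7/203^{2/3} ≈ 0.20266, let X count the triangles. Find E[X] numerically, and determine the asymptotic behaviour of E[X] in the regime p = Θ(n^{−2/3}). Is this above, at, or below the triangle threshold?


Number of potential triangles: C(203, 3) = 1373701.
Each occurs with probability p³ ≈ (0.20266)³ ≈ 8.32342449e-03.
By linearity: E[X] = C(203, 3)·p³ ≈ 1373701 · 8.32342449e-03 ≈ 11433.896552.
Since α = 2/3 < 1, p = c/n^{2/3} ≫ 1/n is above the triangle threshold p ~ 1/n. Asymptotically E[X] ~ (c³/6)·n^{3(1−α)} = (7³/6)·n^{1} → ∞; triangles are abundant w.h.p.

E[X] ≈ 11433.896552; in regime p = Θ(1/n^{2/3}) E[X] diverges (above the triangle threshold p ~ 1/n).


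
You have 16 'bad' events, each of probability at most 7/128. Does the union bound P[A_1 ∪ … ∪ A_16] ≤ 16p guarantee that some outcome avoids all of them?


Union bound: P[∪_{i=1}^{16} A_i] ≤ Σ_i P[A_i] ≤ 16·p = 16·(7/128) = 7/8.
Numerically: 7/8 ≈ 0.875000.
Is 7/8 < 1? YES.
Since P[∪ A_i] ≤ 7/8 < 1, the complement has P[∩ A_i^c] ≥ 1 − 7/8 = 1/8 > 0, so some outcome avoids every A_i.

16·p = 7/8 ≈ 0.875000; existence CERTIFIED by the union bound.


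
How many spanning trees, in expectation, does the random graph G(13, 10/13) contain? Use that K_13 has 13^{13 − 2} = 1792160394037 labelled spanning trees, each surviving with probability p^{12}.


K_13 has 13^{13 − 2} = 1792160394037 labelled spanning trees.
For each such spanning tree H, let X_H = 1 if all 12 edges of H are present in G. Then P[X_H = 1] = p^{12} = (10/13)^{12} = 1000000000000/23298085122481.
Summing the indicators: E[X] = Σ_H E[X_H] = 1792160394037 · p^{12} = 1792160394037 · 1000000000000/23298085122481 = 1000000000000/13.
Numerically: E[X] ≈ 7.692e+10.

E[X] = 1792160394037 · (10/13)^{12} = 1000000000000/13 ≈ 7.692e+10.


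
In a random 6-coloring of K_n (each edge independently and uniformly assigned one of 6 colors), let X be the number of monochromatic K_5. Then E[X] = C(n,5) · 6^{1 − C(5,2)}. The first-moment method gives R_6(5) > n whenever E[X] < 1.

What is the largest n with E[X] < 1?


We need C(n, 5) · 6^{1 − 10} < 1, i.e. C(n, 5) < 6^{10 − 1} = 10077696.
Check values of n near the boundary:
  n = 65: C(65, 5) = 8259888; 8259888 < 10077696? YES
  n = 66: C(66, 5) = 8936928; 8936928 < 10077696? YES
  n = 67: C(67, 5) = 9657648; 9657648 < 10077696? YES
  n = 68: C(68, 5) = 10424128; 10424128 < 10077696? NO
  n = 69: C(69, 5) = 11238513; 11238513 < 10077696? NO
The largest n with C(n, 5) < 10077696 is n = 67 (where E[X] = 67067/69984 ≈ 0.9583). Hence R_6(5) > 67, i.e. R_6(5) ≥ 68.

Largest n = 67; hence R_6(5) > 67.


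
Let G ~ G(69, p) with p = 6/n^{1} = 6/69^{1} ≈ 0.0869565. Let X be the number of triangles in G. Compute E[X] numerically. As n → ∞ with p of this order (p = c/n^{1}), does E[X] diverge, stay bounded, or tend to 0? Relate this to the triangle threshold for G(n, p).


Number of potential triangles: C(69, 3) = 52394.
Each occurs with probability p³ ≈ (0.0869565)³ ≈ 6.57516232e-04.
By linearity: E[X] = C(69, 3)·p³ ≈ 52394 · 6.57516232e-04 ≈ 34.449905.
Here α = 1, so p = 6/n is exactly at the triangle threshold p ~ 1/n. Asymptotically E[X] → c³/6 = 6³/6 = 36 ≈ 36.000000, a bounded constant. In this regime the triangle count is asymptotically Poisson(c³/6).

E[X] ≈ 34.449905; in regime p = Θ(1/n^{1}) E[X] stays bounded (at the triangle threshold p ~ 1/n).


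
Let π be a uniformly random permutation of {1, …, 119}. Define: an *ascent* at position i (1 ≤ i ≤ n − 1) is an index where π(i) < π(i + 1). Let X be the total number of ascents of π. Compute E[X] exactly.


Write X = Σ X_I over i = 1, …, 118, with X_I the indicator of one ascent.
There are 118 indicators.
For each fixed i, the pair (π(i), π(i+1)) is a uniformly random ordered pair of distinct values from {1, …, 119}; by symmetry P[π(i) < π(i+1)] = 1/2.
By linearity: E[X] = 118 · (1/2) = (119 − 1) · (1/2) = 59 ≈ 59.000000.

E[X] = 59 = 59.000000.


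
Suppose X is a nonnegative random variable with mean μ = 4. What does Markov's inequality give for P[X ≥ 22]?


μ = E[X] = 4, a = 22.
Markov: P[X ≥ 22] ≤ μ/a = (4)/22 = 2/11.
Numerically: ≈ 0.181818.
(Since a = 22 > μ = 4.000000, the bound 2/11 is < 1 and informative.)

P[X ≥ 22] ≤ 2/11 ≈ 0.181818.


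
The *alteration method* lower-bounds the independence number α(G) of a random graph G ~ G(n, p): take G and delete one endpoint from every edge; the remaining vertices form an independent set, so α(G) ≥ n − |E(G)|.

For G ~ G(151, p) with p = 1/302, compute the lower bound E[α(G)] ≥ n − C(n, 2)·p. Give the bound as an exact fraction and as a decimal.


E[|E(G)|] = C(151, 2)·p = 11325 · (1/302) = 75/2.
E[α(G)] ≥ n − E[|E(G)|] = 151 − 75/2 = 227/2.
Numerically: ≈ 113.500000.
(This is only a lower bound; the true E[α(G)] may be larger.)

E[α(G)] ≥ 227/2 ≈ 113.500000.


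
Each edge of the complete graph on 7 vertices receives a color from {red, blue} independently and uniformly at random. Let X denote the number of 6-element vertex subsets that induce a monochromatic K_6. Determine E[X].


Let X = Σ_S X_S over the C(7, 6) = 7 subsets S of size 6, where X_S = 1 if the K_6 on S is monochromatic.
For a fixed S, the K_6 on S has C(6, 2) = 15 edges. P[all 15 edges red] = (1/2)^15, and likewise for blue, so P[monochromatic] = 2·(1/2)^15 = 2^{1 − 15} = 1/16384.
By linearity of expectation: E[X] = C(7, 6) · 2^{1 − 15} = 7 · 1/16384 = 7/16384.
Numerically: E[X] ≈ 0.000.

E[X] = C(7,6)·2^(1−C(6,2)) = 7/16384 ≈ 0.000.


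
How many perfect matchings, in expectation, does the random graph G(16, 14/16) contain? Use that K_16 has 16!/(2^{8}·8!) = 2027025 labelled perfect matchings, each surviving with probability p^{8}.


K_16 has 16!/(2^{8}·8!) = 2027025 labelled perfect matchings.
For each such perfect matching H, let X_H = 1 if all 8 edges of H are present in G. Then P[X_H = 1] = p^{8} = (7/8)^{8} = 5764801/16777216.
Summing the indicators: E[X] = Σ_H E[X_H] = 2027025 · p^{8} = 2027025 · 5764801/16777216 = 11685395747025/16777216.
Numerically: E[X] ≈ 6.965e+05.

E[X] = 2027025 · (7/8)^{8} = 11685395747025/16777216 ≈ 6.965e+05.


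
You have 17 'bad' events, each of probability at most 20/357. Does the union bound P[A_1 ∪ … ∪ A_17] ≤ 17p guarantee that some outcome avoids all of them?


Union bound: P[∪_{i=1}^{17} A_i] ≤ Σ_i P[A_i] ≤ 17·p = 17·(20/357) = 20/21.
Numerically: 20/21 ≈ 0.952.
Is 20/21 < 1? YES.
Since P[∪ A_i] ≤ 20/21 < 1, the complement has P[∩ A_i^c] ≥ 1 − 20/21 = 1/21 > 0, so some outcome avoids every A_i.

17·p = 20/21 ≈ 0.952; existence CERTIFIED by the union bound.


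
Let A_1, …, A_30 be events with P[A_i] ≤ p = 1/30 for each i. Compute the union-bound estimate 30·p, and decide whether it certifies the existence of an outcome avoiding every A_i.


Union bound: P[∪_{i=1}^{30} A_i] ≤ Σ_i P[A_i] ≤ 30·p = 30·(1/30) = 1.
Numerically: 1 ≈ 1.0000.
Is 1 < 1? NO.
Since the bound 1 is ≥ 1, the union bound is uninformative here; it does NOT by itself certify existence.

30·p = 1 ≈ 1.0000; existence NOT certified by the union bound.


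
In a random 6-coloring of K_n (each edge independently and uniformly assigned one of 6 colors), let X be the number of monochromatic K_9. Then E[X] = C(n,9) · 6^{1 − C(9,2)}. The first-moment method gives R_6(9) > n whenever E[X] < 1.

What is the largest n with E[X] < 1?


We need C(n, 9) · 6^{1 − 36} < 1, i.e. C(n, 9) < 6^{36 − 1} = 1719070799748422591028658176.
Check values of n near the boundary:
  n = 4402: C(4402, 9) = 1696419745356657449393393700; 1696419745356657449393393700 < 1719070799748422591028658176? YES
  n = 4403: C(4403, 9) = 1699894433046281918452233150; 1699894433046281918452233150 < 1719070799748422591028658176? YES
  n = 4404: C(4404, 9) = 1703375445537161676647015880; 1703375445537161676647015880 < 1719070799748422591028658176? YES
  n = 4405: C(4405, 9) = 1706862792900636302463627150; 1706862792900636302463627150 < 1719070799748422591028658176? YES
  n = 4406: C(4406, 9) = 1710356485221788389505285700; 1710356485221788389505285700 < 1719070799748422591028658176? YES
  n = 4407: C(4407, 9) = 1713856532599459170657070050; 1713856532599459170657070050 < 1719070799748422591028658176? YES
  n = 4408: C(4408, 9) = 1717362945146264156457459600; 1717362945146264156457459600 < 1719070799748422591028658176? YES
  n = 4409: C(4409, 9) = 1720875732988608787686577131; 1720875732988608787686577131 < 1719070799748422591028658176? NO
The largest n with C(n, 9) < 1719070799748422591028658176 is n = 4408 (where E[X] = 35778394690547169926197075/35813974994758803979763712 ≈ 0.999007). Hence R_6(9) > 4408, i.e. R_6(9) ≥ 4409.

Largest n = 4408; hence R_6(9) > 4408.


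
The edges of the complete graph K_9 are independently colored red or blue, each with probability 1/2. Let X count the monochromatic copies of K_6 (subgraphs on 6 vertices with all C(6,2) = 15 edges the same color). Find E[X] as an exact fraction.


Let X = Σ_S X_S over the C(9, 6) = 84 subsets S of size 6, where X_S = 1 if the K_6 on S is monochromatic.
For a fixed S, the K_6 on S has C(6, 2) = 15 edges. P[all 15 edges red] = (1/2)^15, and likewise for blue, so P[monochromatic] = 2·(1/2)^15 = 2^{1 − 15} = 1/16384.
By linearity of expectation: E[X] = C(9, 6) · 2^{1 − 15} = 84 · 1/16384 = 21/4096.
Numerically: E[X] ≈ 0.0051.

E[X] = C(9,6)·2^(1−C(6,2)) = 21/4096 ≈ 0.0051.


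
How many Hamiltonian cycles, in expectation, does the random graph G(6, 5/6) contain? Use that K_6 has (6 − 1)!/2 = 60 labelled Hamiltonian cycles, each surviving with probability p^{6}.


K_6 has (6 − 1)!/2 = 60 labelled Hamiltonian cycles.
For each such Hamiltonian cycle H, let X_H = 1 if all 6 edges of H are present in G. Then P[X_H = 1] = p^{6} = (5/6)^{6} = 15625/46656.
By linearity of expectation: E[X] = Σ_H E[X_H] = 60 · p^{6} = 60 · 15625/46656 = 78125/3888.
Numerically: E[X] ≈ 20.0939.

E[X] = 60 · (5/6)^{6} = 78125/3888 ≈ 20.0939.


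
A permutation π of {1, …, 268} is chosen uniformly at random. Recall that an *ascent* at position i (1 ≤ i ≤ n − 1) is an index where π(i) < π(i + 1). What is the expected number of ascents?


Write X = Σ X_I over i = 1, …, 267, with X_I the indicator of one ascent.
There are 267 indicators.
For each fixed i, the pair (π(i), π(i+1)) is a uniformly random ordered pair of distinct values from {1, …, 268}; by symmetry P[π(i) < π(i+1)] = 1/2.
By linearity: E[X] = 267 · (1/2) = (268 − 1) · (1/2) = 267/2 ≈ 133.5000.

E[X] = 267/2 = 133.5000.


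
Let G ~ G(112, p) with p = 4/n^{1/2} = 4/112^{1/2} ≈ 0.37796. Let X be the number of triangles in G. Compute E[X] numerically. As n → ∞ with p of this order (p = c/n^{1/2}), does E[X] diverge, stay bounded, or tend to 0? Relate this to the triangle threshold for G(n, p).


Number of potential triangles: C(112, 3) = 227920.
Each occurs with probability p³ ≈ (0.37796)³ ≈ 5.3994925e-02.
By linearity: E[X] = C(112, 3)·p³ ≈ 227920 · 5.3994925e-02 ≈ 12306.52324.
Since α = 1/2 < 1, p = c/n^{1/2} ≫ 1/n is above the triangle threshold p ~ 1/n. Asymptotically E[X] ~ (c³/6)·n^{3(1−α)} = (4³/6)·n^{1.5} → ∞; triangles are abundant w.h.p.

E[X] ≈ 12306.52324; in regime p = Θ(1/n^{1/2}) E[X] diverges (above the triangle threshold p ~ 1/n).


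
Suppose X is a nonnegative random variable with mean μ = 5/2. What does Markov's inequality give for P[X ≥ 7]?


μ = E[X] = 5/2, a = 7.
Markov: P[X ≥ 7] ≤ μ/a = (5/2)/7 = 5/14.
Numerically: ≈ 0.3571.
(Since a = 7 > μ = 2.5000, the bound 5/14 is < 1 and informative.)

P[X ≥ 7] ≤ 5/14 ≈ 0.3571.


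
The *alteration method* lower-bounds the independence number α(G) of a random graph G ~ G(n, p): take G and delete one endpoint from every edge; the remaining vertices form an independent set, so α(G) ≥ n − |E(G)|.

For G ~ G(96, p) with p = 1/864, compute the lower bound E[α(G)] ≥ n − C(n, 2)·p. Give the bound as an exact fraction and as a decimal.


E[|E(G)|] = C(96, 2)·p = 4560 · (1/864) = 95/18.
E[α(G)] ≥ n − E[|E(G)|] = 96 − 95/18 = 1633/18.
Numerically: ≈ 90.72222.
(This is only a lower bound; the true E[α(G)] may be larger.)

E[α(G)] ≥ 1633/18 ≈ 90.72222.


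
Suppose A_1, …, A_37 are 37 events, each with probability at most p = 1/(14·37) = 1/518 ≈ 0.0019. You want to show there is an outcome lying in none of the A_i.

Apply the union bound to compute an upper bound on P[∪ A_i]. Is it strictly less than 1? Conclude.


Union bound: P[∪_{i=1}^{37} A_i] ≤ Σ_i P[A_i] ≤ 37·p = 37·(1/518) = 1/14.
Numerically: 1/14 ≈ 0.0714.
Is 1/14 < 1? YES.
Since P[∪ A_i] ≤ 1/14 < 1, the complement has P[∩ A_i^c] ≥ 1 − 1/14 = 13/14 > 0, so some outcome avoids every A_i.

37·p = 1/14 ≈ 0.0714; existence CERTIFIED by the union bound.


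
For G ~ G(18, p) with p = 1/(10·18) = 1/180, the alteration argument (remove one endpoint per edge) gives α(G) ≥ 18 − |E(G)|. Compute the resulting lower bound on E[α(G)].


E[|E(G)|] = C(18, 2)·p = 153 · (1/180) = 17/20.
E[α(G)] ≥ n − E[|E(G)|] = 18 − 17/20 = 343/20.
Numerically: ≈ 17.15000.
(This is only a lower bound; the true E[α(G)] may be larger.)

E[α(G)] ≥ 343/20 ≈ 17.15000.


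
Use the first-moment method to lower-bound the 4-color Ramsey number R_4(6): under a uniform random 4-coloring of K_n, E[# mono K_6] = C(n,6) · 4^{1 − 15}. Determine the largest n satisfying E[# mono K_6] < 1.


We need C(n, 6) · 4^{1 − 15} < 1, i.e. C(n, 6) < 4^{15 − 1} = 268435456.
Check values of n near the boundary:
  n = 76: C(76, 6) = 218618940; 218618940 < 268435456? YES
  n = 77: C(77, 6) = 237093780; 237093780 < 268435456? YES
  n = 78: C(78, 6) = 256851595; 256851595 < 268435456? YES
  n = 79: C(79, 6) = 277962685; 277962685 < 268435456? NO
The largest n with C(n, 6) < 268435456 is n = 78 (where E[X] = 256851595/268435456 ≈ 0.9568). Hence R_4(6) > 78, i.e. R_4(6) ≥ 79.

Largest n = 78; hence R_4(6) > 78.


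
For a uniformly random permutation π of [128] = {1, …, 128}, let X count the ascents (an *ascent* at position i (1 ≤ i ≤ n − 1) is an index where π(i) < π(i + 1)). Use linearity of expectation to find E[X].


Write X = Σ X_I over i = 1, …, 127, with X_I the indicator of one ascent.
There are 127 indicators.
For each fixed i, the pair (π(i), π(i+1)) is a uniformly random ordered pair of distinct values from {1, …, 128}; by symmetry P[π(i) < π(i+1)] = 1/2.
By linearity: E[X] = 127 · (1/2) = (128 − 1) · (1/2) = 127/2 ≈ 63.500000.

E[X] = 127/2 = 63.500000.


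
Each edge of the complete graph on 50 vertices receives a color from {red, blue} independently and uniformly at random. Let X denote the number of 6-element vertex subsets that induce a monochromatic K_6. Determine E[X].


Let X = Σ_S X_S over the C(50, 6) = 15890700 subsets S of size 6, where X_S = 1 if the K_6 on S is monochromatic.
For a fixed S, the K_6 on S has C(6, 2) = 15 edges. P[all 15 edges red] = (1/2)^15, and likewise for blue, so P[monochromatic] = 2·(1/2)^15 = 2^{1 − 15} = 1/16384.
By linearity: E[X] = C(50, 6) · 2^{1 − 15} = 15890700 · 1/16384 = 3972675/4096.
Numerically: E[X] ≈ 969.89136.

E[X] = C(50,6)·2^(1−C(6,2)) = 3972675/4096 ≈ 969.89136.


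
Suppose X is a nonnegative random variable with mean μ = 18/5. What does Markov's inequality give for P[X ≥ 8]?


μ = E[X] = 18/5, a = 8.
Markov: P[X ≥ 8] ≤ μ/a = (18/5)/8 = 9/20.
Numerically: ≈ 0.450.
(Since a = 8 > μ = 3.600, the bound 9/20 is < 1 and informative.)

P[X ≥ 8] ≤ 9/20 ≈ 0.450.


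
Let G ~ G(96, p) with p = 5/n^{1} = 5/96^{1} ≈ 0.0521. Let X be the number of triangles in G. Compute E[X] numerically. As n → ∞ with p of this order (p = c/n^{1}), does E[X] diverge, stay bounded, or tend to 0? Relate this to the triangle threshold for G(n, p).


Number of potential triangles: C(96, 3) = 142880.
Each occurs with probability p³ ≈ (0.0521)³ ≈ 1.41285e-04.
By linearity: E[X] = C(96, 3)·p³ ≈ 142880 · 1.41285e-04 ≈ 20.187.
Here α = 1, so p = 5/n is exactly at the triangle threshold p ~ 1/n. Asymptotically E[X] → c³/6 = 5³/6 = 125/6 ≈ 20.833, a bounded constant. In this regime the triangle count is asymptotically Poisson(c³/6).

E[X] ≈ 20.187; in regime p = Θ(1/n^{1}) E[X] stays bounded (at the triangle threshold p ~ 1/n).


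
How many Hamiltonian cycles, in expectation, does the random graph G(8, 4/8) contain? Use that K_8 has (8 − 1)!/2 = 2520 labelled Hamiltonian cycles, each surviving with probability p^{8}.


K_8 has (8 − 1)!/2 = 2520 labelled Hamiltonian cycles.
For each such Hamiltonian cycle H, let X_H = 1 if all 8 edges of H are present in G. Then P[X_H = 1] = p^{8} = (1/2)^{8} = 1/256.
Summing the indicators: E[X] = Σ_H E[X_H] = 2520 · p^{8} = 2520 · 1/256 = 315/32.
Numerically: E[X] ≈ 9.84375.

E[X] = 2520 · (1/2)^{8} = 315/32 ≈ 9.84375.


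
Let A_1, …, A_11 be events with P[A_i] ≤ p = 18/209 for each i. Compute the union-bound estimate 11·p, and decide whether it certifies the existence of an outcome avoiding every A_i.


Union bound: P[∪_{i=1}^{11} A_i] ≤ Σ_i P[A_i] ≤ 11·p = 11·(18/209) = 18/19.
Numerically: 18/19 ≈ 0.9473684.
Is 18/19 < 1? YES.
Since P[∪ A_i] ≤ 18/19 < 1, the complement has P[∩ A_i^c] ≥ 1 − 18/19 = 1/19 > 0, so some outcome avoids every A_i.

11·p = 18/19 ≈ 0.9473684; existence CERTIFIED by the union bound.


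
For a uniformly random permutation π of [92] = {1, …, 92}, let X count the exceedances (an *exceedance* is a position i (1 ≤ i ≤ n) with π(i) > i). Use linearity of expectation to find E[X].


Write X = Σ_{i=1}^{92} X_i, where X_i = 1_{π(i) > i}.
For each fixed i, π(i) is uniform over {1, …, 92} (marginal of a uniform permutation), so P[π(i) > i] = (n − i)/n. Summing: Σ_{i=1}^{92} (n − i)/n = (0 + 1 + … + 91)/92 = 92(92 − 1)/(2·92) = (92 − 1)/2.
Hence E[X] = Σ_{i=1}^{92} (92 − i)/92 = 91/2 ≈ 45.5000.

E[X] = 91/2 = 45.5000.


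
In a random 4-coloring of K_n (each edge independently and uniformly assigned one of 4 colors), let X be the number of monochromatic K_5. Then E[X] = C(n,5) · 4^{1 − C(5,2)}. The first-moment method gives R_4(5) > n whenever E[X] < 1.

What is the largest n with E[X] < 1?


We need C(n, 5) · 4^{1 − 10} < 1, i.e. C(n, 5) < 4^{10 − 1} = 262144.
Check values of n near the boundary:
  n = 32: C(32, 5) = 201376; 201376 < 262144? YES
  n = 33: C(33, 5) = 237336; 237336 < 262144? YES
  n = 34: C(34, 5) = 278256; 278256 < 262144? NO
The largest n with C(n, 5) < 262144 is n = 33 (where E[X] = 29667/32768 ≈ 0.9053650). Hence R_4(5) > 33, i.e. R_4(5) ≥ 34.

Largest n = 33; hence R_4(5) > 33.


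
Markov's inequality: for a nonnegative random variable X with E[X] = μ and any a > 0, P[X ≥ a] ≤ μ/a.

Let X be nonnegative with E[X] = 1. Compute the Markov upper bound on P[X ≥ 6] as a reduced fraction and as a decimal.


μ = E[X] = 1, a = 6.
Markov: P[X ≥ 6] ≤ μ/a = (1)/6 = 1/6.
Numerically: ≈ 0.167.
(Since a = 6 > μ = 1.000, the bound 1/6 is < 1 and informative.)

P[X ≥ 6] ≤ 1/6 ≈ 0.167.


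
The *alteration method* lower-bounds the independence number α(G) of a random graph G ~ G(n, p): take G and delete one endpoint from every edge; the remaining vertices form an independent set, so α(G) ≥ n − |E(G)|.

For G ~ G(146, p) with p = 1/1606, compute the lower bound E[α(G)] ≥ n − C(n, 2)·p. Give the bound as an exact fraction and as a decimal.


E[|E(G)|] = C(146, 2)·p = 10585 · (1/1606) = 145/22.
E[α(G)] ≥ n − E[|E(G)|] = 146 − 145/22 = 3067/22.
Numerically: ≈ 139.4091.
(This is only a lower bound; the true E[α(G)] may be larger.)

E[α(G)] ≥ 3067/22 ≈ 139.4091.


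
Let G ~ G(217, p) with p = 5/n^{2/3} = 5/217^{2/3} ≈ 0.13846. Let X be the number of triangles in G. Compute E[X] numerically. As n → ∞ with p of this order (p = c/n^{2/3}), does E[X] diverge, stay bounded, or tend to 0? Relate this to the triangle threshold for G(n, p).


Number of potential triangles: C(217, 3) = 1679580.
Each occurs with probability p³ ≈ (0.13846)³ ≈ 2.6545478e-03.
By linearity: E[X] = C(217, 3)·p³ ≈ 1679580 · 2.6545478e-03 ≈ 4458.52535.
Since α = 2/3 < 1, p = c/n^{2/3} ≫ 1/n is above the triangle threshold p ~ 1/n. Asymptotically E[X] ~ (c³/6)·n^{3(1−α)} = (5³/6)·n^{1} → ∞; triangles are abundant w.h.p.

E[X] ≈ 4458.52535; in regime p = Θ(1/n^{2/3}) E[X] diverges (above the triangle threshold p ~ 1/n).


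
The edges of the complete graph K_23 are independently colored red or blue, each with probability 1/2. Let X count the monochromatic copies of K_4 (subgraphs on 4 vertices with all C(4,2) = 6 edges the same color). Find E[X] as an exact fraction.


Let X = Σ_S X_S over the C(23, 4) = 8855 subsets S of size 4, where X_S = 1 if the K_4 on S is monochromatic.
For a fixed S, the K_4 on S has C(4, 2) = 6 edges. P[all 6 edges red] = (1/2)^6, and likewise for blue, so P[monochromatic] = 2·(1/2)^6 = 2^{1 − 6} = 1/32.
Summing: E[X] = C(23, 4) · 2^{1 − 6} = 8855 · 1/32 = 8855/32.
Numerically: E[X] ≈ 276.71875.

E[X] = C(23,4)·2^(1−C(4,2)) = 8855/32 ≈ 276.71875.


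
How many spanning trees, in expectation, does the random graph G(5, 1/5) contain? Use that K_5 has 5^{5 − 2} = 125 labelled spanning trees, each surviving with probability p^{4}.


K_5 has 5^{5 − 2} = 125 labelled spanning trees.
For each such spanning tree H, let X_H = 1 if all 4 edges of H are present in G. Then P[X_H = 1] = p^{4} = (1/5)^{4} = 1/625.
By linearity: E[X] = Σ_H E[X_H] = 125 · p^{4} = 125 · 1/625 = 1/5.
Numerically: E[X] ≈ 0.2.

E[X] = 125 · (1/5)^{4} = 1/5 ≈ 0.2.


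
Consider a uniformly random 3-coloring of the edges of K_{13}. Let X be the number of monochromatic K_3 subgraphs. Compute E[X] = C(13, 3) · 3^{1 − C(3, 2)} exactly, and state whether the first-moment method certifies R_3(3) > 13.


E[X] = C(13, 3) · 3^{1 − 3} = 286 · 3^{−2} = 286/9.
As a reduced fraction: E[X] = 286/9 ≈ 31.77778.
Is E[X] < 1? NO.
Since E[X] ≥ 1, the first-moment bound is inconclusive at n = 13; it does NOT by itself certify R_3(3) > 13.

E[X] = 286/9 ≈ 31.77778; E[X] ≥ 1; first-moment method inconclusive here.


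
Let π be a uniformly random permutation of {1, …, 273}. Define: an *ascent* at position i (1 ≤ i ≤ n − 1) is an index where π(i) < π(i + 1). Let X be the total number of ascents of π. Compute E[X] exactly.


Write X = Σ X_I over i = 1, …, 272, with X_I the indicator of one ascent.
There are 272 indicators.
For each fixed i, the pair (π(i), π(i+1)) is a uniformly random ordered pair of distinct values from {1, …, 273}; by symmetry P[π(i) < π(i+1)] = 1/2.
By linearity: E[X] = 272 · (1/2) = (273 − 1) · (1/2) = 136 ≈ 136.000.

E[X] = 136 = 136.000.


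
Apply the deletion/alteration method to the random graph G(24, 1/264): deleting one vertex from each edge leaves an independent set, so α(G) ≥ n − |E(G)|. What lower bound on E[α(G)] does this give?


E[|E(G)|] = C(24, 2)·p = 276 · (1/264) = 23/22.
E[α(G)] ≥ n − E[|E(G)|] = 24 − 23/22 = 505/22.
Numerically: ≈ 22.955.
(This is only a lower bound; the true E[α(G)] may be larger.)

E[α(G)] ≥ 505/22 ≈ 22.955.


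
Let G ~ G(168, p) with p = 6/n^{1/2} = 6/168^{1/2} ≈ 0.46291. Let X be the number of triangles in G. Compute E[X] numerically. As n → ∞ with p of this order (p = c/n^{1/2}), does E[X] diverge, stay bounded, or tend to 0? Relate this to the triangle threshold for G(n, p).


Number of potential triangles: C(168, 3) = 776216.
Each occurs with probability p³ ≈ (0.46291)³ ≈ 9.9195011e-02.
By linearity: E[X] = C(168, 3)·p³ ≈ 776216 · 9.9195011e-02 ≈ 76996.75442.
Since α = 1/2 < 1, p = c/n^{1/2} ≫ 1/n is above the triangle threshold p ~ 1/n. Asymptotically E[X] ~ (c³/6)·n^{3(1−α)} = (6³/6)·n^{1.5} → ∞; triangles are abundant w.h.p.

E[X] ≈ 76996.75442; in regime p = Θ(1/n^{1/2}) E[X] diverges (above the triangle threshold p ~ 1/n).


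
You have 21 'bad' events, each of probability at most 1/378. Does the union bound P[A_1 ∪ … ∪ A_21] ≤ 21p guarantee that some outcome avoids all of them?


Union bound: P[∪_{i=1}^{21} A_i] ≤ Σ_i P[A_i] ≤ 21·p = 21·(1/378) = 1/18.
Numerically: 1/18 ≈ 0.056.
Is 1/18 < 1? YES.
Since P[∪ A_i] ≤ 1/18 < 1, the complement has P[∩ A_i^c] ≥ 1 − 1/18 = 17/18 > 0, so some outcome avoids every A_i.

21·p = 1/18 ≈ 0.056; existence CERTIFIED by the union bound.


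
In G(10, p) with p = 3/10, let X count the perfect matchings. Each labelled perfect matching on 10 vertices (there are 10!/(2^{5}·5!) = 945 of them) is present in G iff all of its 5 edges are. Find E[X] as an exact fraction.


K_10 has 10!/(2^{5}·5!) = 945 labelled perfect matchings.
For each such perfect matching H, let X_H = 1 if all 5 edges of H are present in G. Then P[X_H = 1] = p^{5} = (3/10)^{5} = 243/100000.
Summing the indicators: E[X] = Σ_H E[X_H] = 945 · p^{5} = 945 · 243/100000 = 45927/20000.
Numerically: E[X] ≈ 2.296.

E[X] = 945 · (3/10)^{5} = 45927/20000 ≈ 2.296.


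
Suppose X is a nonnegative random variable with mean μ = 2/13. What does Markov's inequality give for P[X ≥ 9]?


μ = E[X] = 2/13, a = 9.
Markov: P[X ≥ 9] ≤ μ/a = (2/13)/9 = 2/117.
Numerically: ≈ 0.0171.
(Since a = 9 > μ = 0.1538, the bound 2/117 is < 1 and informative.)

P[X ≥ 9] ≤ 2/117 ≈ 0.0171.


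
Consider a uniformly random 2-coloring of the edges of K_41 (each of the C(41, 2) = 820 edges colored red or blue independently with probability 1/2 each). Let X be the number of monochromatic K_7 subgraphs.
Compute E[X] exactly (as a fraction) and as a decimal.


Let X = Σ_S X_S over the C(41, 7) = 22481940 subsets S of size 7, where X_S = 1 if the K_7 on S is monochromatic.
For a fixed S, the K_7 on S has C(7, 2) = 21 edges. P[all 21 edges red] = (1/2)^21, and likewise for blue, so P[monochromatic] = 2·(1/2)^21 = 2^{1 − 21} = 1/1048576.
Summing: E[X] = C(41, 7) · 2^{1 − 21} = 22481940 · 1/1048576 = 5620485/262144.
Numerically: E[X] ≈ 21.440.

E[X] = C(41,7)·2^(1−C(7,2)) = 5620485/262144 ≈ 21.440.


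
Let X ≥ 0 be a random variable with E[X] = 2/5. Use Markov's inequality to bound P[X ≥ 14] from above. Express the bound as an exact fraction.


μ = E[X] = 2/5, a = 14.
Markov: P[X ≥ 14] ≤ μ/a = (2/5)/14 = 1/35.
Numerically: ≈ 0.028571.
(Since a = 14 > μ = 0.400000, the bound 1/35 is < 1 and informative.)

P[X ≥ 14] ≤ 1/35 ≈ 0.028571.


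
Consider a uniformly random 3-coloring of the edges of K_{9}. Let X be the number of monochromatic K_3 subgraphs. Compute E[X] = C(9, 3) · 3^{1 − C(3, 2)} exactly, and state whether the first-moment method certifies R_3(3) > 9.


E[X] = C(9, 3) · 3^{1 − 3} = 84 · 3^{−2} = 84/9.
As a reduced fraction: E[X] = 28/3 ≈ 9.333333.
Is E[X] < 1? NO.
Since E[X] ≥ 1, the first-moment bound is inconclusive at n = 9; it does NOT by itself certify R_3(3) > 9.

E[X] = 28/3 ≈ 9.333333; E[X] ≥ 1; first-moment method inconclusive here.


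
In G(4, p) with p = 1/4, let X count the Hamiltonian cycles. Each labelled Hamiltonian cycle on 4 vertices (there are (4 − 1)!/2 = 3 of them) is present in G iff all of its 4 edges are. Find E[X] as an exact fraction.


K_4 has (4 − 1)!/2 = 3 labelled Hamiltonian cycles.
For each such Hamiltonian cycle H, let X_H = 1 if all 4 edges of H are present in G. Then P[X_H = 1] = p^{4} = (1/4)^{4} = 1/256.
By linearity of expectation: E[X] = Σ_H E[X_H] = 3 · p^{4} = 3 · 1/256 = 3/256.
Numerically: E[X] ≈ 0.0117188.

E[X] = 3 · (1/4)^{4} = 3/256 ≈ 0.0117188.


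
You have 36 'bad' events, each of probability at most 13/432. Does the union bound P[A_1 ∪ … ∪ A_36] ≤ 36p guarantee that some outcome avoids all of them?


Union bound: P[∪_{i=1}^{36} A_i] ≤ Σ_i P[A_i] ≤ 36·p = 36·(13/432) = 13/12.
Numerically: 13/12 ≈ 1.083333.
Is 13/12 < 1? NO.
Since the bound 13/12 is ≥ 1, the union bound is uninformative here; it does NOT by itself certify existence.

36·p = 13/12 ≈ 1.083333; existence NOT certified by the union bound.


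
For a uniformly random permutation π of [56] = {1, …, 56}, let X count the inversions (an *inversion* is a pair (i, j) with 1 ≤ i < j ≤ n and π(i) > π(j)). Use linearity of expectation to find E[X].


Write X = Σ X_I over the C(56, 2) = 1540 pairs i < j, with X_I the indicator of one inversion.
There are 1540 indicators.
For each fixed pair i < j, the values π(i) and π(j) are two distinct elements of {1, …, 56} in uniformly random order; by symmetry P[π(i) > π(j)] = 1/2.
By linearity: E[X] = 1540 · (1/2) = C(56, 2) · (1/2) = 1540/2 = 770 ≈ 770.00000.

E[X] = 770 = 770.00000.


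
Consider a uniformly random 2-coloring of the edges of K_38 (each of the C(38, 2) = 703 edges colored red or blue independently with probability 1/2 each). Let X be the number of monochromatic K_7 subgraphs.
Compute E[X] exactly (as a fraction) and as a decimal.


Let X = Σ_S X_S over the C(38, 7) = 12620256 subsets S of size 7, where X_S = 1 if the K_7 on S is monochromatic.
For a fixed S, the K_7 on S has C(7, 2) = 21 edges. P[all 21 edges red] = (1/2)^21, and likewise for blue, so P[monochromatic] = 2·(1/2)^21 = 2^{1 − 21} = 1/1048576.
By linearity of expectation: E[X] = C(38, 7) · 2^{1 − 21} = 12620256 · 1/1048576 = 394383/32768.
Numerically: E[X] ≈ 12.035614.

E[X] = C(38,7)·2^(1−C(7,2)) = 394383/32768 ≈ 12.035614.


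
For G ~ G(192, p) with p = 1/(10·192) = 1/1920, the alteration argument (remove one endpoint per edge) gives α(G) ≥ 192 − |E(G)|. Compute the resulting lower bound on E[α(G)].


E[|E(G)|] = C(192, 2)·p = 18336 · (1/1920) = 191/20.
E[α(G)] ≥ n − E[|E(G)|] = 192 − 191/20 = 3649/20.
Numerically: ≈ 182.450.
(This is only a lower bound; the true E[α(G)] may be larger.)

E[α(G)] ≥ 3649/20 ≈ 182.450.


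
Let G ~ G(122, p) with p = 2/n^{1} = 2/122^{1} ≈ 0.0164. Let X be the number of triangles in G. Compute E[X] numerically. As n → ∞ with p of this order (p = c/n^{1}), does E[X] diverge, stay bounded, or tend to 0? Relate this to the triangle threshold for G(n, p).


Number of potential triangles: C(122, 3) = 295240.
Each occurs with probability p³ ≈ (0.0164)³ ≈ 4.40566e-06.
By linearity: E[X] = C(122, 3)·p³ ≈ 295240 · 4.40566e-06 ≈ 1.301.
Here α = 1, so p = 2/n is exactly at the triangle threshold p ~ 1/n. Asymptotically E[X] → c³/6 = 2³/6 = 4/3 ≈ 1.333, a bounded constant. In this regime the triangle count is asymptotically Poisson(c³/6).

E[X] ≈ 1.301; in regime p = Θ(1/n^{1}) E[X] stays bounded (at the triangle threshold p ~ 1/n).


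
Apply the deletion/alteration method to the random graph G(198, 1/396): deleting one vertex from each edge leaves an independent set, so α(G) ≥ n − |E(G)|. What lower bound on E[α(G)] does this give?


E[|E(G)|] = C(198, 2)·p = 19503 · (1/396) = 197/4.
E[α(G)] ≥ n − E[|E(G)|] = 198 − 197/4 = 595/4.
Numerically: ≈ 148.75000.
(This is only a lower bound; the true E[α(G)] may be larger.)

E[α(G)] ≥ 595/4 ≈ 148.75000.


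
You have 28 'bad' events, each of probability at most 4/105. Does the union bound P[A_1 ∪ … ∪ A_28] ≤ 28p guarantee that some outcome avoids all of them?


Union bound: P[∪_{i=1}^{28} A_i] ≤ Σ_i P[A_i] ≤ 28·p = 28·(4/105) = 16/15.
Numerically: 16/15 ≈ 1.0666667.
Is 16/15 < 1? NO.
Since the bound 16/15 is ≥ 1, the union bound is uninformative here; it does NOT by itself certify existence.

28·p = 16/15 ≈ 1.0666667; existence NOT certified by the union bound.


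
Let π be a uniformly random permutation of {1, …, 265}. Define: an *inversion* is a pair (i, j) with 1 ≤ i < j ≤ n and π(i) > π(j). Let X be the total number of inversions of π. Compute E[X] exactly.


Write X = Σ X_I over the C(265, 2) = 34980 pairs i < j, with X_I the indicator of one inversion.
There are 34980 indicators.
For each fixed pair i < j, the values π(i) and π(j) are two distinct elements of {1, …, 265} in uniformly random order; by symmetry P[π(i) > π(j)] = 1/2.
By linearity: E[X] = 34980 · (1/2) = C(265, 2) · (1/2) = 34980/2 = 17490 ≈ 17490.000.

E[X] = 17490 = 17490.000.


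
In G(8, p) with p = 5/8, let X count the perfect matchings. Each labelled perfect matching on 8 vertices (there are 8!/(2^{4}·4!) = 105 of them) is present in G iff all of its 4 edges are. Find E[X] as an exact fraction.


K_8 has 8!/(2^{4}·4!) = 105 labelled perfect matchings.
For each such perfect matching H, let X_H = 1 if all 4 edges of H are present in G. Then P[X_H = 1] = p^{4} = (5/8)^{4} = 625/4096.
By linearity of expectation: E[X] = Σ_H E[X_H] = 105 · p^{4} = 105 · 625/4096 = 65625/4096.
Numerically: E[X] ≈ 16.022.

E[X] = 105 · (5/8)^{4} = 65625/4096 ≈ 16.022.


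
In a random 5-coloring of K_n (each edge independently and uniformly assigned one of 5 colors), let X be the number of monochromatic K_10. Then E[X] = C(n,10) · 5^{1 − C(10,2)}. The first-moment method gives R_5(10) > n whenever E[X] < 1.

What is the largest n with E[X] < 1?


We need C(n, 10) · 5^{1 − 45} < 1, i.e. C(n, 10) < 5^{45 − 1} = 5684341886080801486968994140625.
Check values of n near the boundary:
  n = 5386: C(5386, 10) = 5613966214234562222231428510561; 5613966214234562222231428510561 < 5684341886080801486968994140625? YES
  n = 5387: C(5387, 10) = 5624406917627224603154306376491; 5624406917627224603154306376491 < 5684341886080801486968994140625? YES
  n = 5388: C(5388, 10) = 5634865093375880654852250419586; 5634865093375880654852250419586 < 5684341886080801486968994140625? YES
  n = 5389: C(5389, 10) = 5645340767466558997768874792926; 5645340767466558997768874792926 < 5684341886080801486968994140625? YES
  n = 5390: C(5390, 10) = 5655833965919099070255434039753; 5655833965919099070255434039753 < 5684341886080801486968994140625? YES
  n = 5391: C(5391, 10) = 5666344714787188828795213697883; 5666344714787188828795213697883 < 5684341886080801486968994140625? YES
  n = 5392: C(5392, 10) = 5676873040158402483252283957448; 5676873040158402483252283957448 < 5684341886080801486968994140625? YES
  n = 5393: C(5393, 10) = 5687418968154238267170642278008; 5687418968154238267170642278008 < 5684341886080801486968994140625? NO
The largest n with C(n, 10) < 5684341886080801486968994140625 is n = 5392 (where E[X] = 5676873040158402483252283957448/5684341886080801486968994140625 ≈ 0.9987). Hence R_5(10) > 5392, i.e. R_5(10) ≥ 5393.

Largest n = 5392; hence R_5(10) > 5392.


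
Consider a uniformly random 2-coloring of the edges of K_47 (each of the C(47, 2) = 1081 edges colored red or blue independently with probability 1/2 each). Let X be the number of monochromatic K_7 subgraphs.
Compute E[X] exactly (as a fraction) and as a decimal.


Let X = Σ_S X_S over the C(47, 7) = 62891499 subsets S of size 7, where X_S = 1 if the K_7 on S is monochromatic.
For a fixed S, the K_7 on S has C(7, 2) = 21 edges. P[all 21 edges red] = (1/2)^21, and likewise for blue, so P[monochromatic] = 2·(1/2)^21 = 2^{1 − 21} = 1/1048576.
By linearity of expectation: E[X] = C(47, 7) · 2^{1 − 21} = 62891499 · 1/1048576 = 62891499/1048576.
Numerically: E[X] ≈ 59.978.

E[X] = C(47,7)·2^(1−C(7,2)) = 62891499/1048576 ≈ 59.978.


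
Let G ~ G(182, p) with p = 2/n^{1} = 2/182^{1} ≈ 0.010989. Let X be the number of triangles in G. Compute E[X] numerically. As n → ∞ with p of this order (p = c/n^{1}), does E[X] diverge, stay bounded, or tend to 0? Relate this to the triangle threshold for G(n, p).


Number of potential triangles: C(182, 3) = 988260.
Each occurs with probability p³ ≈ (0.010989)³ ≈ 1.3270150e-06.
By linearity: E[X] = C(182, 3)·p³ ≈ 988260 · 1.3270150e-06 ≈ 1.31144.
Here α = 1, so p = 2/n is exactly at the triangle threshold p ~ 1/n. Asymptotically E[X] → c³/6 = 2³/6 = 4/3 ≈ 1.33333, a bounded constant. In this regime the triangle count is asymptotically Poisson(c³/6).

E[X] ≈ 1.31144; in regime p = Θ(1/n^{1}) E[X] stays bounded (at the triangle threshold p ~ 1/n).


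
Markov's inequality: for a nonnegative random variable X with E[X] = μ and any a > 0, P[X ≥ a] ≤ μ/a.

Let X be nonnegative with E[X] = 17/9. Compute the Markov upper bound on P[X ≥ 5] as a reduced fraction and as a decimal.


μ = E[X] = 17/9, a = 5.
Markov: P[X ≥ 5] ≤ μ/a = (17/9)/5 = 17/45.
Numerically: ≈ 0.378.
(Since a = 5 > μ = 1.889, the bound 17/45 is < 1 and informative.)

P[X ≥ 5] ≤ 17/45 ≈ 0.378.


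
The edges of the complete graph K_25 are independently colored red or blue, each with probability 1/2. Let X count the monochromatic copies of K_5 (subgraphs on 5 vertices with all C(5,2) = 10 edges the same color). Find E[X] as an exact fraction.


Let X = Σ_S X_S over the C(25, 5) = 53130 subsets S of size 5, where X_S = 1 if the K_5 on S is monochromatic.
For a fixed S, the K_5 on S has C(5, 2) = 10 edges. P[all 10 edges red] = (1/2)^10, and likewise for blue, so P[monochromatic] = 2·(1/2)^10 = 2^{1 − 10} = 1/512.
By linearity of expectation: E[X] = C(25, 5) · 2^{1 − 10} = 53130 · 1/512 = 26565/256.
Numerically: E[X] ≈ 103.7695.

E[X] = C(25,5)·2^(1−C(5,2)) = 26565/256 ≈ 103.7695.


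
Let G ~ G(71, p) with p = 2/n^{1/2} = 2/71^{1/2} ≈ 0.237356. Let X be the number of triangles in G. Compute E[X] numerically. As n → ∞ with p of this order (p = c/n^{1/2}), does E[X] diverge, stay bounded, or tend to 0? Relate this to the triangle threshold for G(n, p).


Number of potential triangles: C(71, 3) = 57155.
Each occurs with probability p³ ≈ (0.237356)³ ≈ 1.33721877e-02.
By linearity: E[X] = C(71, 3)·p³ ≈ 57155 · 1.33721877e-02 ≈ 764.287388.
Since α = 1/2 < 1, p = c/n^{1/2} ≫ 1/n is above the triangle threshold p ~ 1/n. Asymptotically E[X] ~ (c³/6)·n^{3(1−α)} = (2³/6)·n^{1.5} → ∞; triangles are abundant w.h.p.

E[X] ≈ 764.287388; in regime p = Θ(1/n^{1/2}) E[X] diverges (above the triangle threshold p ~ 1/n).
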